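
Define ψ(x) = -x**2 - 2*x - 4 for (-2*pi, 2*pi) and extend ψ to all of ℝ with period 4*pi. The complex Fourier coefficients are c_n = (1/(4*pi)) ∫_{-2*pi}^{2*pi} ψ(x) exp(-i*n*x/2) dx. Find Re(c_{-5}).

Since ψ is real-valued, Re(c_{-5}) = (1/(4*pi)) ∫_{-2*pi}^{2*pi} ψ(x) cos(-5*x/2) dx = a_{5}/2.
Integrating by parts twice (tabular method), an antiderivative of (-x**2 - 2*x - 4) cos(-5*x/2) is -2*x**2*sin(5*x/2)/5 - 4*x*sin(5*x/2)/5 - 8*x*cos(5*x/2)/25 - 184*sin(5*x/2)/125 - 8*cos(5*x/2)/25; evaluating from -2*pi to 2*pi: ∫_{-2*pi}^{2*pi} (-x**2 - 2*x - 4) cos(-5*x/2) dx = (8/25 + 16*pi/25) - (8/25 - 16*pi/25) = 32*pi/25.
Hence Re(c_{-5}) = (1/(4*pi))·(32*pi/25) = 8/25.

8/25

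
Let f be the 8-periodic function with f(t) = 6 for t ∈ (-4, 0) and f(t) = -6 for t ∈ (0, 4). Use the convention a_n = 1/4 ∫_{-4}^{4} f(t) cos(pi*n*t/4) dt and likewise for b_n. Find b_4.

0

b_4 = 1/4 ∫_{-4}^{4} f(t) sin(pi*t) dt.
f is odd and sin(pi*t) is odd, so the integrand is even and b_4 = 1/2 ∫_0^{4} f(t) sin(pi*t) dt.
Directly, an antiderivative of (-6) sin(pi*t) is 6*cos(pi*t)/pi; evaluating from 0 to 4: ∫_{0}^{4} (-6) sin(pi*t) dt = (6/pi) - (6/pi) = 0.
Hence b_4 = (1/2)·(0) = 0.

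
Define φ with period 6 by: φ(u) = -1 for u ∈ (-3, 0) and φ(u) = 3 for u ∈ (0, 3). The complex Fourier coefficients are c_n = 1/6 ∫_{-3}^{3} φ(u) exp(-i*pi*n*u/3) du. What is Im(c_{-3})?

Since φ is real-valued, Im(c_{-3}) = -1/6 ∫_{-3}^{3} φ(u) sin(-pi*u) du = b_{3}/2.
Split the integral at the breakpoints.
Directly, an antiderivative of (-1) sin(-pi*u) is -cos(pi*u)/pi; evaluating from -3 to 0: ∫_{-3}^{0} (-1) sin(-pi*u) du = (-1/pi) - (1/pi) = -2/pi.
Directly, an antiderivative of (3) sin(-pi*u) is 3*cos(pi*u)/pi; evaluating from 0 to 3: ∫_{0}^{3} (3) sin(-pi*u) du = (-3/pi) - (3/pi) = -6/pi.
So ∫_{-3}^{3} φ(u) sin(-pi*u) du = -8/pi.
Hence Im(c_{-3}) = (-1/6)·(-8/pi) = 4/(3*pi).

4/(3*pi)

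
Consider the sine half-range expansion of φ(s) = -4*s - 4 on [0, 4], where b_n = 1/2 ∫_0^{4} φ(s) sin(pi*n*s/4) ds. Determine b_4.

8/pi

b_4 = 1/2 ∫_0^{4} (-4*s - 4) sin(pi*s) ds.
Integrating by parts (boundary term plus one more integral), an antiderivative of (-4*s - 4) sin(pi*s) is 4*s*cos(pi*s)/pi - 4*sin(pi*s)/pi**2 + 4*cos(pi*s)/pi; evaluating from 0 to 4: ∫_{0}^{4} (-4*s - 4) sin(pi*s) ds = (20/pi) - (4/pi) = 16/pi.
Hence b_4 = (1/2)·(16/pi) = 8/pi.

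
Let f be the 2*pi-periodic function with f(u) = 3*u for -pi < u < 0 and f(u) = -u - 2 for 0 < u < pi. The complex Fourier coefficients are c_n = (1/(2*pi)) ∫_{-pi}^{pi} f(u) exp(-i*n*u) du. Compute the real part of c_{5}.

Since f is real-valued, Re(c_{5}) = (1/(2*pi)) ∫_{-pi}^{pi} f(u) cos(5*u) du = a_{5}/2.
Split the integral at the breakpoints.
Integrating by parts (boundary term plus one more integral), an antiderivative of (3*u) cos(5*u) is 3*u*sin(5*u)/5 + 3*cos(5*u)/25; evaluating from -pi to 0: ∫_{-pi}^{0} (3*u) cos(5*u) du = (3/25) - (-3/25) = 6/25.
Integrating by parts (boundary term plus one more integral), an antiderivative of (-u - 2) cos(5*u) is -u*sin(5*u)/5 - 2*sin(5*u)/5 - cos(5*u)/25; evaluating from 0 to pi: ∫_{0}^{pi} (-u - 2) cos(5*u) du = (1/25) - (-1/25) = 2/25.
So ∫_{-pi}^{pi} f(u) cos(5*u) du = 8/25.
Hence Re(c_{5}) = (1/(2*pi))·(8/25) = 4/(25*pi).

4/(25*pi)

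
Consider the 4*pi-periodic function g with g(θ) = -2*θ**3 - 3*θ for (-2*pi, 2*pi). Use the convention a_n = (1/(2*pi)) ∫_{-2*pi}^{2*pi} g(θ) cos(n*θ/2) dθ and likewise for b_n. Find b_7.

b_7 = (1/(2*pi)) ∫_{-2*pi}^{2*pi} g(θ) sin(7*θ/2) dθ.
g is odd and sin(7*θ/2) is odd, so the integrand is even and b_7 = 1/pi ∫_0^{2*pi} g(θ) sin(7*θ/2) dθ.
Integrating by parts three times (tabular method), an antiderivative of (-2*θ**3 - 3*θ) sin(7*θ/2) is 4*θ**3*cos(7*θ/2)/7 - 24*θ**2*sin(7*θ/2)/49 + 198*θ*cos(7*θ/2)/343 - 396*sin(7*θ/2)/2401; evaluating from 0 to 2*pi: ∫_{0}^{2*pi} (-2*θ**3 - 3*θ) sin(7*θ/2) dθ = (-4*pi*(99 + 392*pi**2)/343) - (0) = -4*pi*(99 + 392*pi**2)/343.
Hence b_7 = (1/pi)·(-4*pi*(99 + 392*pi**2)/343) = -32*pi**2/7 - 396/343.

-32*pi**2/7 - 396/343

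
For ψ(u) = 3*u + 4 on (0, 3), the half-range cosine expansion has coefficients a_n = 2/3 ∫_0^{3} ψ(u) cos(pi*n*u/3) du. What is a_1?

-36/pi**2

a_1 = 2/3 ∫_0^{3} (3*u + 4) cos(pi*u/3) du.
Integrating by parts (boundary term plus one more integral), an antiderivative of (3*u + 4) cos(pi*u/3) is 9*u*sin(pi*u/3)/pi + 12*sin(pi*u/3)/pi + 27*cos(pi*u/3)/pi**2; evaluating from 0 to 3: ∫_{0}^{3} (3*u + 4) cos(pi*u/3) du = (-27/pi**2) - (27/pi**2) = -54/pi**2.
Hence a_1 = (2/3)·(-54/pi**2) = -36/pi**2.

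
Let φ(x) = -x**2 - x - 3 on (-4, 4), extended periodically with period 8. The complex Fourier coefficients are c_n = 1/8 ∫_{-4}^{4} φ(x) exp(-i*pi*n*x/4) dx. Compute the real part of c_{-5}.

32/(25*pi**2)

Since φ is real-valued, Re(c_{-5}) = 1/8 ∫_{-4}^{4} φ(x) cos(-5*pi*x/4) dx = a_{5}/2.
Integrating by parts twice (tabular method), an antiderivative of (-x**2 - x - 3) cos(-5*pi*x/4) is -4*x**2*sin(5*pi*x/4)/(5*pi) - 4*x*sin(5*pi*x/4)/(5*pi) - 32*x*cos(5*pi*x/4)/(25*pi**2) - 12*sin(5*pi*x/4)/(5*pi) + 128*sin(5*pi*x/4)/(125*pi**3) - 16*cos(5*pi*x/4)/(25*pi**2); evaluating from -4 to 4: ∫_{-4}^{4} (-x**2 - x - 3) cos(-5*pi*x/4) dx = (144/(25*pi**2)) - (-112/(25*pi**2)) = 256/(25*pi**2).
Hence Re(c_{-5}) = (1/8)·(256/(25*pi**2)) = 32/(25*pi**2).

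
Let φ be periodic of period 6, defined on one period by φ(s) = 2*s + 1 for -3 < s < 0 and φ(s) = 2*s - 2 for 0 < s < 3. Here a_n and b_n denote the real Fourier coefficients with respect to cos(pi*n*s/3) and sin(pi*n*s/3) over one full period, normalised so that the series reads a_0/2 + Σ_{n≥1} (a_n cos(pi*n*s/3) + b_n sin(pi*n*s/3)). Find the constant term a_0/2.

-1/2

a_0 = 1/3 ∫_{-3}^{3} φ(s) ds = 1/3 · (-3) = -1.
So the constant term a_0/2 = -1/2.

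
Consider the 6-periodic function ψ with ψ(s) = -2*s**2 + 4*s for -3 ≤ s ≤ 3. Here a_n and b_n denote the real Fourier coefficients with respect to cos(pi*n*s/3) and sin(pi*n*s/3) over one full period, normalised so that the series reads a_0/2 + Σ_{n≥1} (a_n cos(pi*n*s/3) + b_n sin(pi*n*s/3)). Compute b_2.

b_2 = 1/3 ∫_{-3}^{3} ψ(s) sin(2*pi*s/3) ds.
Integrating by parts twice (tabular method), an antiderivative of (-2*s**2 + 4*s) sin(2*pi*s/3) is 3*s**2*cos(2*pi*s/3)/pi - 9*s*sin(2*pi*s/3)/pi**2 - 6*s*cos(2*pi*s/3)/pi + 9*sin(2*pi*s/3)/pi**2 - 27*cos(2*pi*s/3)/(2*pi**3); evaluating from -3 to 3: ∫_{-3}^{3} (-2*s**2 + 4*s) sin(2*pi*s/3) ds = (-27/(2*pi**3) + 9/pi) - (-27/(2*pi**3) + 45/pi) = -36/pi.
Hence b_2 = (1/3)·(-36/pi) = -12/pi.

-12/pi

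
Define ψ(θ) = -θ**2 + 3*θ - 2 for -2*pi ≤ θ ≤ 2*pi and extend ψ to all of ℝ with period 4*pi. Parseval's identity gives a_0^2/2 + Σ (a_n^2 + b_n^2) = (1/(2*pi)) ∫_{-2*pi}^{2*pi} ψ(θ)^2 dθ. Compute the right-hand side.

8 + 104*pi**2/3 + 32*pi**4/5

(1/(2*pi)) ∫_{-2*pi}^{2*pi} ψ(θ)^2 dθ = (1/(2*pi)) · (16*pi*(15 + 65*pi**2 + 12*pi**4)/15) = 8 + 104*pi**2/3 + 32*pi**4/5.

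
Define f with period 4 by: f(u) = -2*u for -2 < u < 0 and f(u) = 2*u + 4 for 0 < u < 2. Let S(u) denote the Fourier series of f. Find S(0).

2

At u = 0 the one-sided limits are f(0^-) = 0 and f(0^+) = 4.
By Dirichlet's theorem the series converges to their average, [(0) + (4)]/2 = 2.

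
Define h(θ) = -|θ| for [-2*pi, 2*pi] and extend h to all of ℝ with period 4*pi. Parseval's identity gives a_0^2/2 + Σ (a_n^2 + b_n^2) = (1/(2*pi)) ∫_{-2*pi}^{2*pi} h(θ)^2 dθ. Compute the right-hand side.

8*pi**2/3

(1/(2*pi)) ∫_{-2*pi}^{2*pi} h(θ)^2 dθ = (1/(2*pi)) · (16*pi**3/3) = 8*pi**2/3.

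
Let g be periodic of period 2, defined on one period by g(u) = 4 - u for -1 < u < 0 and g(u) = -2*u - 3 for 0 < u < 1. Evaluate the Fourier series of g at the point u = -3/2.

u = -3/2 differs from u = 1/2 by -1 full period(s), and the series is 2-periodic.
g is continuous at u = 1/2 with value -4, so the series converges to -4 there.

-4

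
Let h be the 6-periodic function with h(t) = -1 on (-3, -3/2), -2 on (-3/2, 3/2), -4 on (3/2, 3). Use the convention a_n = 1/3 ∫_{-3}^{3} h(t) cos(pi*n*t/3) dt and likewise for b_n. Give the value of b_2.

3/pi

b_2 = 1/3 ∫_{-3}^{3} h(t) sin(2*pi*t/3) dt.
Split the integral at the breakpoints.
Directly, an antiderivative of (-1) sin(2*pi*t/3) is 3*cos(2*pi*t/3)/(2*pi); evaluating from -3 to -3/2: ∫_{-3}^{-3/2} (-1) sin(2*pi*t/3) dt = (-3/(2*pi)) - (3/(2*pi)) = -3/pi.
Directly, an antiderivative of (-2) sin(2*pi*t/3) is 3*cos(2*pi*t/3)/pi; evaluating from -3/2 to 3/2: ∫_{-3/2}^{3/2} (-2) sin(2*pi*t/3) dt = (-3/pi) - (-3/pi) = 0.
Directly, an antiderivative of (-4) sin(2*pi*t/3) is 6*cos(2*pi*t/3)/pi; evaluating from 3/2 to 3: ∫_{3/2}^{3} (-4) sin(2*pi*t/3) dt = (6/pi) - (-6/pi) = 12/pi.
Summing the pieces and multiplying by (1/3) gives b_2 = 3/pi.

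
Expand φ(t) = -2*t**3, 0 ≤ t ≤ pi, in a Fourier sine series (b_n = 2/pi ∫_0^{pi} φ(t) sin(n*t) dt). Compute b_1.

b_1 = 2/pi ∫_0^{pi} (-2*t**3) sin(t) dt.
Integrating by parts three times (tabular method), an antiderivative of (-2*t**3) sin(t) is 2*t**3*cos(t) - 6*t**2*sin(t) - 12*t*cos(t) + 12*sin(t); evaluating from 0 to pi: ∫_{0}^{pi} (-2*t**3) sin(t) dt = (2*pi*(6 - pi**2)) - (0) = 2*pi*(6 - pi**2).
Hence b_1 = (2/pi)·(2*pi*(6 - pi**2)) = 24 - 4*pi**2.

24 - 4*pi**2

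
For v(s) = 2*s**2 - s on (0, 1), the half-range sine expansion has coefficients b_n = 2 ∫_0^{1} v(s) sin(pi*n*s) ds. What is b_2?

b_2 = 2 ∫_0^{1} (2*s**2 - s) sin(2*pi*s) ds.
Integrating by parts twice (tabular method), an antiderivative of (2*s**2 - s) sin(2*pi*s) is -s**2*cos(2*pi*s)/pi + s*sin(2*pi*s)/pi**2 + s*cos(2*pi*s)/(2*pi) - sin(2*pi*s)/(4*pi**2) + cos(2*pi*s)/(2*pi**3); evaluating from 0 to 1: ∫_{0}^{1} (2*s**2 - s) sin(2*pi*s) ds = ((1 - pi**2)/(2*pi**3)) - (1/(2*pi**3)) = -1/(2*pi).
Hence b_2 = 2·(-1/(2*pi)) = -1/pi.

-1/pi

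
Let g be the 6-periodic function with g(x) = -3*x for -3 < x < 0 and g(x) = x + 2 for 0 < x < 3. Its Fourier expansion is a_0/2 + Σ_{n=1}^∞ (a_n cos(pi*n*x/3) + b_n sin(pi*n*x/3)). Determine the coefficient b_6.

b_6 = 1/3 ∫_{-3}^{3} g(x) sin(2*pi*x) dx.
Split the integral at the breakpoints.
Integrating by parts (boundary term plus one more integral), an antiderivative of (-3*x) sin(2*pi*x) is 3*x*cos(2*pi*x)/(2*pi) - 3*sin(2*pi*x)/(4*pi**2); evaluating from -3 to 0: ∫_{-3}^{0} (-3*x) sin(2*pi*x) dx = (0) - (-9/(2*pi)) = 9/(2*pi).
Integrating by parts (boundary term plus one more integral), an antiderivative of (x + 2) sin(2*pi*x) is -x*cos(2*pi*x)/(2*pi) + sin(2*pi*x)/(4*pi**2) - cos(2*pi*x)/pi; evaluating from 0 to 3: ∫_{0}^{3} (x + 2) sin(2*pi*x) dx = (-5/(2*pi)) - (-1/pi) = -3/(2*pi).
Summing the pieces and multiplying by (1/3) gives b_6 = 1/pi.

1/pi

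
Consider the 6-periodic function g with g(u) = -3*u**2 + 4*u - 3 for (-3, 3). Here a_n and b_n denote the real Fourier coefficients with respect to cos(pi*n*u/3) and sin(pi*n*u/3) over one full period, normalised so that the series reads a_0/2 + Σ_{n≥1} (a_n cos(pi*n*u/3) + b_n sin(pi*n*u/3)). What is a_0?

-24

a_0 = 1/3 ∫_{-3}^{3} g(u) du = 1/3 · (-72) = -24.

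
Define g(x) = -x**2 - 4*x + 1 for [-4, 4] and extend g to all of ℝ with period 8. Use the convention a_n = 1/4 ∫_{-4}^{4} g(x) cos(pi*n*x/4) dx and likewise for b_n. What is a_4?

-4/pi**2

a_4 = 1/4 ∫_{-4}^{4} g(x) cos(pi*x) dx.
Integrating by parts twice (tabular method), an antiderivative of (-x**2 - 4*x + 1) cos(pi*x) is -x**2*sin(pi*x)/pi - 4*x*sin(pi*x)/pi - 2*x*cos(pi*x)/pi**2 + 2*sin(pi*x)/pi**3 + sin(pi*x)/pi - 4*cos(pi*x)/pi**2; evaluating from -4 to 4: ∫_{-4}^{4} (-x**2 - 4*x + 1) cos(pi*x) dx = (-12/pi**2) - (4/pi**2) = -16/pi**2.
Hence a_4 = (1/4)·(-16/pi**2) = -4/pi**2.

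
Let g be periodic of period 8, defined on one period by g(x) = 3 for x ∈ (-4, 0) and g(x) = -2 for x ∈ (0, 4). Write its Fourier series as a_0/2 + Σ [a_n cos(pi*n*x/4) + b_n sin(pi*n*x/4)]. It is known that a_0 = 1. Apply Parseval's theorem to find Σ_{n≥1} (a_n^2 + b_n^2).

Parseval: a_0^2/2 + Σ_{n≥1} (a_n^2+b_n^2) = 1/4 ∫_{-4}^{4} g(x)^2 dx = 13.
Subtract a_0^2/2 = 1/2: Σ (a_n^2+b_n^2) = 25/2.

25/2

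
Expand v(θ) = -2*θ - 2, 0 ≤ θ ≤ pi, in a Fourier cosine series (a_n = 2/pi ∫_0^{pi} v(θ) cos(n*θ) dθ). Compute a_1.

8/pi

a_1 = 2/pi ∫_0^{pi} (-2*θ - 2) cos(θ) dθ.
Integrating by parts (boundary term plus one more integral), an antiderivative of (-2*θ - 2) cos(θ) is -2*θ*sin(θ) - 2*sin(θ) - 2*cos(θ); evaluating from 0 to pi: ∫_{0}^{pi} (-2*θ - 2) cos(θ) dθ = (2) - (-2) = 4.
Hence a_1 = (2/pi)·(4) = 8/pi.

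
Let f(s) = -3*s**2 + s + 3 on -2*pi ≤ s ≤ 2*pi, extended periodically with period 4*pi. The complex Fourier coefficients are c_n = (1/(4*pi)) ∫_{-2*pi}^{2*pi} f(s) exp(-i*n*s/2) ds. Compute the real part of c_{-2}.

Since f is real-valued, Re(c_{-2}) = (1/(4*pi)) ∫_{-2*pi}^{2*pi} f(s) cos(-s) ds = a_{2}/2.
Integrating by parts twice (tabular method), an antiderivative of (-3*s**2 + s + 3) cos(-s) is -3*s**2*sin(s) + s*sin(s) - 6*s*cos(s) + 9*sin(s) + cos(s); evaluating from -2*pi to 2*pi: ∫_{-2*pi}^{2*pi} (-3*s**2 + s + 3) cos(-s) ds = (1 - 12*pi) - (1 + 12*pi) = -24*pi.
Hence Re(c_{-2}) = (1/(4*pi))·(-24*pi) = -6.

-6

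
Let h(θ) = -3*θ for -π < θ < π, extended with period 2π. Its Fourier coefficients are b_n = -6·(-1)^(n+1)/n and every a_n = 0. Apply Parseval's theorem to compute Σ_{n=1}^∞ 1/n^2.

pi**2/6

Parseval: Σ b_n^2 = (1/π) ∫_{-π}^{π} h(θ)^2 dθ = 6*pi**2.
Σ b_n^2 = Σ 36/n^2, so Σ 1/n^2 = (6*pi**2)/36 = pi**2/6.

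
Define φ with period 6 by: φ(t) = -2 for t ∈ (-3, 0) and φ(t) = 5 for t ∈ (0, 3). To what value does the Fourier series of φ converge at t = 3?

At t = 3 the one-sided limits are φ(3^-) = 5 and φ(3^+) = -2.
By Dirichlet's theorem the series converges to their average, [(5) + (-2)]/2 = 3/2.

3/2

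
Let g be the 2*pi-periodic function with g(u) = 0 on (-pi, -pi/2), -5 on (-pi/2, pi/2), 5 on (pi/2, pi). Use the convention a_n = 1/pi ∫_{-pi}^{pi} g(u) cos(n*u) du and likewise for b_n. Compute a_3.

5/pi

a_3 = 1/pi ∫_{-pi}^{pi} g(u) cos(3*u) du.
Split the integral at the breakpoints.
∫_{-pi}^{-pi/2} (0) cos(3*u) du = 0.
Directly, an antiderivative of (-5) cos(3*u) is -5*sin(3*u)/3; evaluating from -pi/2 to pi/2: ∫_{-pi/2}^{pi/2} (-5) cos(3*u) du = (5/3) - (-5/3) = 10/3.
Directly, an antiderivative of (5) cos(3*u) is 5*sin(3*u)/3; evaluating from pi/2 to pi: ∫_{pi/2}^{pi} (5) cos(3*u) du = (0) - (-5/3) = 5/3.
Summing the pieces and multiplying by (1/pi) gives a_3 = 5/pi.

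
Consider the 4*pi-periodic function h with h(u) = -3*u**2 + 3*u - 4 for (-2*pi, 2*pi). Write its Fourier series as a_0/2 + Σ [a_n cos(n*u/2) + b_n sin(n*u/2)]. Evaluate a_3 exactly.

a_3 = (1/(2*pi)) ∫_{-2*pi}^{2*pi} h(u) cos(3*u/2) du.
Integrating by parts twice (tabular method), an antiderivative of (-3*u**2 + 3*u - 4) cos(3*u/2) is -2*u**2*sin(3*u/2) + 2*u*sin(3*u/2) - 8*u*cos(3*u/2)/3 - 8*sin(3*u/2)/9 + 4*cos(3*u/2)/3; evaluating from -2*pi to 2*pi: ∫_{-2*pi}^{2*pi} (-3*u**2 + 3*u - 4) cos(3*u/2) du = (-4/3 + 16*pi/3) - (-16*pi/3 - 4/3) = 32*pi/3.
Hence a_3 = (1/(2*pi))·(32*pi/3) = 16/3.

16/3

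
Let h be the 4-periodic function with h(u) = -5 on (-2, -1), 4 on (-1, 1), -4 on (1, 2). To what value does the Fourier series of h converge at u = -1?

-1/2

At u = -1 the one-sided limits are h(-1^-) = -5 and h(-1^+) = 4.
By Dirichlet's theorem the series converges to their average, [(-5) + (4)]/2 = -1/2.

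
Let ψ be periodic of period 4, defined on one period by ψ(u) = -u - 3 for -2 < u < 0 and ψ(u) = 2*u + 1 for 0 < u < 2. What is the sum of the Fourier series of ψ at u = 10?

2

u = 10 differs from u = 2 by 2 full period(s), and the series is 4-periodic.
At u = 2 the one-sided limits are ψ(2^-) = 5 and ψ(2^+) = -1.
By Dirichlet's theorem the series converges to their average, [(5) + (-1)]/2 = 2.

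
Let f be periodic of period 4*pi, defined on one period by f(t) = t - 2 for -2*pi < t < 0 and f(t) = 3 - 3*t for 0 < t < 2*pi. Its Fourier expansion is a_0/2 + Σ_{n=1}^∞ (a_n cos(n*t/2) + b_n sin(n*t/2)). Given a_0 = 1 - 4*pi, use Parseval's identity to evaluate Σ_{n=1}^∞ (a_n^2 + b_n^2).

-10*pi + 25/2 + 16*pi**2/3

Parseval: a_0^2/2 + Σ_{n≥1} (a_n^2+b_n^2) = (1/(2*pi)) ∫_{-2*pi}^{2*pi} f(t)^2 dt = -14*pi + 13 + 40*pi**2/3.
Subtract a_0^2/2 = (1 - 4*pi)**2/2: Σ (a_n^2+b_n^2) = -10*pi + 25/2 + 16*pi**2/3.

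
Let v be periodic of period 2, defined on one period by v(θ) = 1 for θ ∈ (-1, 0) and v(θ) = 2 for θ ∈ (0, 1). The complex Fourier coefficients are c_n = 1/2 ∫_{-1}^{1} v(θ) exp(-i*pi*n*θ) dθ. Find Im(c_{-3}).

Since v is real-valued, Im(c_{-3}) = -1/2 ∫_{-1}^{1} v(θ) sin(-3*pi*θ) dθ = b_{3}/2.
Split the integral at the breakpoints.
Directly, an antiderivative of (1) sin(-3*pi*θ) is cos(3*pi*θ)/(3*pi); evaluating from -1 to 0: ∫_{-1}^{0} (1) sin(-3*pi*θ) dθ = (1/(3*pi)) - (-1/(3*pi)) = 2/(3*pi).
Directly, an antiderivative of (2) sin(-3*pi*θ) is 2*cos(3*pi*θ)/(3*pi); evaluating from 0 to 1: ∫_{0}^{1} (2) sin(-3*pi*θ) dθ = (-2/(3*pi)) - (2/(3*pi)) = -4/(3*pi).
So ∫_{-1}^{1} v(θ) sin(-3*pi*θ) dθ = -2/(3*pi).
Hence Im(c_{-3}) = (-1/2)·(-2/(3*pi)) = 1/(3*pi).

1/(3*pi)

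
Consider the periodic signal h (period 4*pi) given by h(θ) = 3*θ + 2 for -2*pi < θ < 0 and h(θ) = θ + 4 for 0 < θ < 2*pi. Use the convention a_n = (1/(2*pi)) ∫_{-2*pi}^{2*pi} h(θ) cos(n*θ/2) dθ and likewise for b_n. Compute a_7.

8/(49*pi)

a_7 = (1/(2*pi)) ∫_{-2*pi}^{2*pi} h(θ) cos(7*θ/2) dθ.
Split the integral at the breakpoints.
Integrating by parts (boundary term plus one more integral), an antiderivative of (3*θ + 2) cos(7*θ/2) is 6*θ*sin(7*θ/2)/7 + 4*sin(7*θ/2)/7 + 12*cos(7*θ/2)/49; evaluating from -2*pi to 0: ∫_{-2*pi}^{0} (3*θ + 2) cos(7*θ/2) dθ = (12/49) - (-12/49) = 24/49.
Integrating by parts (boundary term plus one more integral), an antiderivative of (θ + 4) cos(7*θ/2) is 2*θ*sin(7*θ/2)/7 + 8*sin(7*θ/2)/7 + 4*cos(7*θ/2)/49; evaluating from 0 to 2*pi: ∫_{0}^{2*pi} (θ + 4) cos(7*θ/2) dθ = (-4/49) - (4/49) = -8/49.
Summing the pieces and multiplying by (1/(2*pi)) gives a_7 = 8/(49*pi).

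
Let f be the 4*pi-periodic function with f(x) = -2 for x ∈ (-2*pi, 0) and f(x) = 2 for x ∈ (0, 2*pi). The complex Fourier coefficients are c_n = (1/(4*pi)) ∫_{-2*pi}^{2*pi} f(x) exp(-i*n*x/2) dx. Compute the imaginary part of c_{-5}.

Since f is real-valued, Im(c_{-5}) = -(1/(4*pi)) ∫_{-2*pi}^{2*pi} f(x) sin(-5*x/2) dx = b_{5}/2.
f is odd and sin(-5*x/2) is odd, so the integrand is even: ∫_{-2*pi}^{2*pi} f(x) sin(-5*x/2) dx = 2∫_0^{2*pi} f(x) sin(-5*x/2) dx.
Directly, an antiderivative of (2) sin(-5*x/2) is 4*cos(5*x/2)/5; evaluating from 0 to 2*pi: ∫_{0}^{2*pi} (2) sin(-5*x/2) dx = (-4/5) - (4/5) = -8/5.
So ∫_{-2*pi}^{2*pi} f(x) sin(-5*x/2) dx = -16/5.
Hence Im(c_{-5}) = (-1/(4*pi))·(-16/5) = 4/(5*pi).

4/(5*pi)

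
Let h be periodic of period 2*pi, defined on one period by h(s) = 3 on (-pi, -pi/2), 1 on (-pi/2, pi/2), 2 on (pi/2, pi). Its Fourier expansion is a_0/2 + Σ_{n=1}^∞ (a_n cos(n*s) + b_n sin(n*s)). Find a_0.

a_0 = 1/pi ∫_{-pi}^{pi} h(s) ds = 1/pi · (7*pi/2) = 7/2.

7/2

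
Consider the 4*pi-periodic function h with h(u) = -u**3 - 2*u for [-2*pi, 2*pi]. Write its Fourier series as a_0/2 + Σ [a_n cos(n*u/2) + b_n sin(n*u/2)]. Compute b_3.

b_3 = (1/(2*pi)) ∫_{-2*pi}^{2*pi} h(u) sin(3*u/2) du.
h is odd and sin(3*u/2) is odd, so the integrand is even and b_3 = 1/pi ∫_0^{2*pi} h(u) sin(3*u/2) du.
Integrating by parts three times (tabular method), an antiderivative of (-u**3 - 2*u) sin(3*u/2) is 2*u**3*cos(3*u/2)/3 - 4*u**2*sin(3*u/2)/3 - 4*u*cos(3*u/2)/9 + 8*sin(3*u/2)/27; evaluating from 0 to 2*pi: ∫_{0}^{2*pi} (-u**3 - 2*u) sin(3*u/2) du = (8*pi*(1 - 6*pi**2)/9) - (0) = 8*pi*(1 - 6*pi**2)/9.
Hence b_3 = (1/pi)·(8*pi*(1 - 6*pi**2)/9) = 8/9 - 16*pi**2/3.

8/9 - 16*pi**2/3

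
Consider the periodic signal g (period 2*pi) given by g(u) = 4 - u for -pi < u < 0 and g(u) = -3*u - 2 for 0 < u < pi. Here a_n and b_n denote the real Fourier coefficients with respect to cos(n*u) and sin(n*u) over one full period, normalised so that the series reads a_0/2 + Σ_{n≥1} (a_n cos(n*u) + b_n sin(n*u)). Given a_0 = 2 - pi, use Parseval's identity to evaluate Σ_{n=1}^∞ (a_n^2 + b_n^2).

Parseval: a_0^2/2 + Σ_{n≥1} (a_n^2+b_n^2) = 1/pi ∫_{-pi}^{pi} g(u)^2 du = 20 + 10*pi + 10*pi**2/3.
Subtract a_0^2/2 = (2 - pi)**2/2: Σ (a_n^2+b_n^2) = 18 + 17*pi**2/6 + 12*pi.

18 + 17*pi**2/6 + 12*pi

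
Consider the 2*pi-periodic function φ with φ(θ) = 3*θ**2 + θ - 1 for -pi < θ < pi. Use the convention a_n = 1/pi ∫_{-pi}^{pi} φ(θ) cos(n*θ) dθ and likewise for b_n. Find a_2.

a_2 = 1/pi ∫_{-pi}^{pi} φ(θ) cos(2*θ) dθ.
Integrating by parts twice (tabular method), an antiderivative of (3*θ**2 + θ - 1) cos(2*θ) is 3*θ**2*sin(2*θ)/2 + θ*sin(2*θ)/2 + 3*θ*cos(2*θ)/2 - 5*sin(2*θ)/4 + cos(2*θ)/4; evaluating from -pi to pi: ∫_{-pi}^{pi} (3*θ**2 + θ - 1) cos(2*θ) dθ = (1/4 + 3*pi/2) - (1/4 - 3*pi/2) = 3*pi.
Hence a_2 = (1/pi)·(3*pi) = 3.

3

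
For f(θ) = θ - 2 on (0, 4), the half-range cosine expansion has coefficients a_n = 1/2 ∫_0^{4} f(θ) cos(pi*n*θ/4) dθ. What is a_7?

-16/(49*pi**2)

a_7 = 1/2 ∫_0^{4} (θ - 2) cos(7*pi*θ/4) dθ.
Integrating by parts (boundary term plus one more integral), an antiderivative of (θ - 2) cos(7*pi*θ/4) is 4*θ*sin(7*pi*θ/4)/(7*pi) - 8*sin(7*pi*θ/4)/(7*pi) + 16*cos(7*pi*θ/4)/(49*pi**2); evaluating from 0 to 4: ∫_{0}^{4} (θ - 2) cos(7*pi*θ/4) dθ = (-16/(49*pi**2)) - (16/(49*pi**2)) = -32/(49*pi**2).
Hence a_7 = (1/2)·(-32/(49*pi**2)) = -16/(49*pi**2).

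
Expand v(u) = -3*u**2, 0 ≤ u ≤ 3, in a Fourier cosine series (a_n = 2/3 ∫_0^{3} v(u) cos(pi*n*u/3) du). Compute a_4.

a_4 = 2/3 ∫_0^{3} (-3*u**2) cos(4*pi*u/3) du.
Integrating by parts twice (tabular method), an antiderivative of (-3*u**2) cos(4*pi*u/3) is -9*u**2*sin(4*pi*u/3)/(4*pi) - 27*u*cos(4*pi*u/3)/(8*pi**2) + 81*sin(4*pi*u/3)/(32*pi**3); evaluating from 0 to 3: ∫_{0}^{3} (-3*u**2) cos(4*pi*u/3) du = (-81/(8*pi**2)) - (0) = -81/(8*pi**2).
Hence a_4 = (2/3)·(-81/(8*pi**2)) = -27/(4*pi**2).

-27/(4*pi**2)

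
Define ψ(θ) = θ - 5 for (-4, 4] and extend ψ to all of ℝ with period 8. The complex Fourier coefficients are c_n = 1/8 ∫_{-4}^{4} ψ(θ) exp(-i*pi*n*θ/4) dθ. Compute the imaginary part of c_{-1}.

Since ψ is real-valued, Im(c_{-1}) = -1/8 ∫_{-4}^{4} ψ(θ) sin(-pi*θ/4) dθ = b_{1}/2.
Integrating by parts (boundary term plus one more integral), an antiderivative of (θ - 5) sin(-pi*θ/4) is 4*θ*cos(pi*θ/4)/pi - 16*sin(pi*θ/4)/pi**2 - 20*cos(pi*θ/4)/pi; evaluating from -4 to 4: ∫_{-4}^{4} (θ - 5) sin(-pi*θ/4) dθ = (4/pi) - (36/pi) = -32/pi.
Hence Im(c_{-1}) = (-1/8)·(-32/pi) = 4/pi.

4/pi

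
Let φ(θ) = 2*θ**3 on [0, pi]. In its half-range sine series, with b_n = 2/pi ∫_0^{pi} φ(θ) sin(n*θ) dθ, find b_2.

b_2 = 2/pi ∫_0^{pi} (2*θ**3) sin(2*θ) dθ.
Integrating by parts three times (tabular method), an antiderivative of (2*θ**3) sin(2*θ) is -θ**3*cos(2*θ) + 3*θ**2*sin(2*θ)/2 + 3*θ*cos(2*θ)/2 - 3*sin(2*θ)/4; evaluating from 0 to pi: ∫_{0}^{pi} (2*θ**3) sin(2*θ) dθ = (pi*(3/2 - pi**2)) - (0) = pi*(3/2 - pi**2).
Hence b_2 = (2/pi)·(pi*(3/2 - pi**2)) = 3 - 2*pi**2.

3 - 2*pi**2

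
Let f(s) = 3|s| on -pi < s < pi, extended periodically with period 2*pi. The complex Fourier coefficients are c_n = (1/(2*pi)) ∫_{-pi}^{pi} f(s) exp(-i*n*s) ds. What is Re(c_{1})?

Since f is real-valued, Re(c_{1}) = (1/(2*pi)) ∫_{-pi}^{pi} f(s) cos(s) ds = a_{1}/2.
f is even and cos(s) is even, so the integrand is even: ∫_{-pi}^{pi} f(s) cos(s) ds = 2∫_0^{pi} f(s) cos(s) ds.
Integrating by parts (boundary term plus one more integral), an antiderivative of (3*s) cos(s) is 3*s*sin(s) + 3*cos(s); evaluating from 0 to pi: ∫_{0}^{pi} (3*s) cos(s) ds = (-3) - (3) = -6.
So ∫_{-pi}^{pi} f(s) cos(s) ds = -12.
Hence Re(c_{1}) = (1/(2*pi))·(-12) = -6/pi.

-6/pi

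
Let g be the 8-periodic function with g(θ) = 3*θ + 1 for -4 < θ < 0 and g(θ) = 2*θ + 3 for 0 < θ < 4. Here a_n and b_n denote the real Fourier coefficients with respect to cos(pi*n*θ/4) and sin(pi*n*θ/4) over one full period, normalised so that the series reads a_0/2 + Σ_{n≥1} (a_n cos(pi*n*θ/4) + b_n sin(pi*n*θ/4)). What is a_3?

a_3 = 1/4 ∫_{-4}^{4} g(θ) cos(3*pi*θ/4) dθ.
Split the integral at the breakpoints.
Integrating by parts (boundary term plus one more integral), an antiderivative of (3*θ + 1) cos(3*pi*θ/4) is 4*θ*sin(3*pi*θ/4)/pi + 4*sin(3*pi*θ/4)/(3*pi) + 16*cos(3*pi*θ/4)/(3*pi**2); evaluating from -4 to 0: ∫_{-4}^{0} (3*θ + 1) cos(3*pi*θ/4) dθ = (16/(3*pi**2)) - (-16/(3*pi**2)) = 32/(3*pi**2).
Integrating by parts (boundary term plus one more integral), an antiderivative of (2*θ + 3) cos(3*pi*θ/4) is 8*θ*sin(3*pi*θ/4)/(3*pi) + 4*sin(3*pi*θ/4)/pi + 32*cos(3*pi*θ/4)/(9*pi**2); evaluating from 0 to 4: ∫_{0}^{4} (2*θ + 3) cos(3*pi*θ/4) dθ = (-32/(9*pi**2)) - (32/(9*pi**2)) = -64/(9*pi**2).
Summing the pieces and multiplying by (1/4) gives a_3 = 8/(9*pi**2).

8/(9*pi**2)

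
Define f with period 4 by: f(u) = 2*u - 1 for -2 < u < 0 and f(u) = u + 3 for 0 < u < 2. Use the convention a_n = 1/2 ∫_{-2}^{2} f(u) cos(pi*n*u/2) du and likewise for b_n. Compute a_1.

4/pi**2

a_1 = 1/2 ∫_{-2}^{2} f(u) cos(pi*u/2) du.
Split the integral at the breakpoints.
Integrating by parts (boundary term plus one more integral), an antiderivative of (2*u - 1) cos(pi*u/2) is 4*u*sin(pi*u/2)/pi - 2*sin(pi*u/2)/pi + 8*cos(pi*u/2)/pi**2; evaluating from -2 to 0: ∫_{-2}^{0} (2*u - 1) cos(pi*u/2) du = (8/pi**2) - (-8/pi**2) = 16/pi**2.
Integrating by parts (boundary term plus one more integral), an antiderivative of (u + 3) cos(pi*u/2) is 2*u*sin(pi*u/2)/pi + 6*sin(pi*u/2)/pi + 4*cos(pi*u/2)/pi**2; evaluating from 0 to 2: ∫_{0}^{2} (u + 3) cos(pi*u/2) du = (-4/pi**2) - (4/pi**2) = -8/pi**2.
Summing the pieces and multiplying by (1/2) gives a_1 = 4/pi**2.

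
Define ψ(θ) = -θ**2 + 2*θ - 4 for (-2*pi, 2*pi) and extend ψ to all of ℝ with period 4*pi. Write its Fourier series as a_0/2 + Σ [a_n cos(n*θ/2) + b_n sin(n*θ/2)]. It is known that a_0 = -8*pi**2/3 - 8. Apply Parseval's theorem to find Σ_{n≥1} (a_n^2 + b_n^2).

Parseval: a_0^2/2 + Σ_{n≥1} (a_n^2+b_n^2) = (1/(2*pi)) ∫_{-2*pi}^{2*pi} ψ(θ)^2 dθ = 32 + 32*pi**2 + 32*pi**4/5.
Subtract a_0^2/2 = 32*(3 + pi**2)**2/9: Σ (a_n^2+b_n^2) = 32*pi**2*(15 + 4*pi**2)/45.

32*pi**2*(15 + 4*pi**2)/45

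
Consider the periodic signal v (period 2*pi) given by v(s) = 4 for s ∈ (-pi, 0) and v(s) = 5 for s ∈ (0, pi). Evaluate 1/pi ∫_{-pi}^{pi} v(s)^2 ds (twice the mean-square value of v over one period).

1/pi ∫_{-pi}^{pi} v(s)^2 ds = 1/pi · (41*pi) = 41.

41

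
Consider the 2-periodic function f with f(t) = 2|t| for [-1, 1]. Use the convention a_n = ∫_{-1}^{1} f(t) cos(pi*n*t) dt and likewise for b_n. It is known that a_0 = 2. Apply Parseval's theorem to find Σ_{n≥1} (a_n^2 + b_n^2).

Parseval: a_0^2/2 + Σ_{n≥1} (a_n^2+b_n^2) = ∫_{-1}^{1} f(t)^2 dt = 8/3.
Subtract a_0^2/2 = 2: Σ (a_n^2+b_n^2) = 2/3.

2/3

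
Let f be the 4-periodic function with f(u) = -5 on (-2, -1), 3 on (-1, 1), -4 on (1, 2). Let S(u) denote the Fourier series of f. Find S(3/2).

-4

f is continuous at u = 3/2 with value -4, so the series converges to -4 there.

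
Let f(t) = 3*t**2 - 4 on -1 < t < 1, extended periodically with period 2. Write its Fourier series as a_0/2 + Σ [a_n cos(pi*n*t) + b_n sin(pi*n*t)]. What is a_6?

a_6 = ∫_{-1}^{1} f(t) cos(6*pi*t) dt.
f is even and cos(6*pi*t) is even, so the integrand is even and a_6 = 2 ∫_0^{1} f(t) cos(6*pi*t) dt.
Integrating by parts twice (tabular method), an antiderivative of (3*t**2 - 4) cos(6*pi*t) is t**2*sin(6*pi*t)/(2*pi) + t*cos(6*pi*t)/(6*pi**2) - 2*sin(6*pi*t)/(3*pi) - sin(6*pi*t)/(36*pi**3); evaluating from 0 to 1: ∫_{0}^{1} (3*t**2 - 4) cos(6*pi*t) dt = (1/(6*pi**2)) - (0) = 1/(6*pi**2).
Hence a_6 = 2·(1/(6*pi**2)) = 1/(3*pi**2).

1/(3*pi**2)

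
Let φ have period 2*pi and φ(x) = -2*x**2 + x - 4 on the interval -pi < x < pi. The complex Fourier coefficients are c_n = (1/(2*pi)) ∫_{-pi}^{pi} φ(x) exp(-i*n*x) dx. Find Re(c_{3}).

4/9

Since φ is real-valued, Re(c_{3}) = (1/(2*pi)) ∫_{-pi}^{pi} φ(x) cos(3*x) dx = a_{3}/2.
Integrating by parts twice (tabular method), an antiderivative of (-2*x**2 + x - 4) cos(3*x) is -2*x**2*sin(3*x)/3 + x*sin(3*x)/3 - 4*x*cos(3*x)/9 - 32*sin(3*x)/27 + cos(3*x)/9; evaluating from -pi to pi: ∫_{-pi}^{pi} (-2*x**2 + x - 4) cos(3*x) dx = (-1/9 + 4*pi/9) - (-4*pi/9 - 1/9) = 8*pi/9.
Hence Re(c_{3}) = (1/(2*pi))·(8*pi/9) = 4/9.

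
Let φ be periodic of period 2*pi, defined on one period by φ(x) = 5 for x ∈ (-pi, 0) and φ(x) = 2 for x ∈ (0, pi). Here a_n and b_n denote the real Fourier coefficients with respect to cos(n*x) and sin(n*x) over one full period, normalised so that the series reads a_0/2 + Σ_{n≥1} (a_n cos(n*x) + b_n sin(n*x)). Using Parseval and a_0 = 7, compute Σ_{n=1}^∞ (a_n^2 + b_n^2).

Parseval: a_0^2/2 + Σ_{n≥1} (a_n^2+b_n^2) = 1/pi ∫_{-pi}^{pi} φ(x)^2 dx = 29.
Subtract a_0^2/2 = 49/2: Σ (a_n^2+b_n^2) = 9/2.

9/2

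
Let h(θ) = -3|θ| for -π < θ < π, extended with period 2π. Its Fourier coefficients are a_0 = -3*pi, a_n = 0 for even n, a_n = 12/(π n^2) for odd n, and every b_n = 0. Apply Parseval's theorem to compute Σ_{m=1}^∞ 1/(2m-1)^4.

Parseval: a_0^2/2 + Σ a_n^2 = (1/π) ∫_{-π}^{π} h(θ)^2 dθ = 6*pi**2.
Subtract a_0^2/2 = 9*pi**2/2: Σ a_n^2 = 3*pi**2/2.
Only odd n contribute, with a_n^2 = 144/(π^2 n^4), so Σ_{m≥1} 1/(2m-1)^4 = π^2·(3*pi**2/2)/144 = pi**4/96.

pi**4/96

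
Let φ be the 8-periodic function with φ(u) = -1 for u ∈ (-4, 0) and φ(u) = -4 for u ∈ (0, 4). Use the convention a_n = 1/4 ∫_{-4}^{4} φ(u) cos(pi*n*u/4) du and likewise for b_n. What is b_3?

b_3 = 1/4 ∫_{-4}^{4} φ(u) sin(3*pi*u/4) du.
Split the integral at the breakpoints.
Directly, an antiderivative of (-1) sin(3*pi*u/4) is 4*cos(3*pi*u/4)/(3*pi); evaluating from -4 to 0: ∫_{-4}^{0} (-1) sin(3*pi*u/4) du = (4/(3*pi)) - (-4/(3*pi)) = 8/(3*pi).
Directly, an antiderivative of (-4) sin(3*pi*u/4) is 16*cos(3*pi*u/4)/(3*pi); evaluating from 0 to 4: ∫_{0}^{4} (-4) sin(3*pi*u/4) du = (-16/(3*pi)) - (16/(3*pi)) = -32/(3*pi).
Summing the pieces and multiplying by (1/4) gives b_3 = -2/pi.

-2/pi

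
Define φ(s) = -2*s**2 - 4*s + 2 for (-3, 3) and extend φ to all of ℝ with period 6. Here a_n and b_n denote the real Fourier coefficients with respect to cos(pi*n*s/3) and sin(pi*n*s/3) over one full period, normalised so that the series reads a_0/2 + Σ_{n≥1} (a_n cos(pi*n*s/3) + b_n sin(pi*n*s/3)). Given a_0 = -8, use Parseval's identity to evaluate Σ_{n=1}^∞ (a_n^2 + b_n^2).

768/5

Parseval: a_0^2/2 + Σ_{n≥1} (a_n^2+b_n^2) = 1/3 ∫_{-3}^{3} φ(s)^2 ds = 928/5.
Subtract a_0^2/2 = 32: Σ (a_n^2+b_n^2) = 768/5.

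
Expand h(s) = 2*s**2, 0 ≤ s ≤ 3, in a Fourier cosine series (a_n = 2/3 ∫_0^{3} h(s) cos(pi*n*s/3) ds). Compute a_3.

-8/pi**2

a_3 = 2/3 ∫_0^{3} (2*s**2) cos(pi*s) ds.
Integrating by parts twice (tabular method), an antiderivative of (2*s**2) cos(pi*s) is 2*s**2*sin(pi*s)/pi + 4*s*cos(pi*s)/pi**2 - 4*sin(pi*s)/pi**3; evaluating from 0 to 3: ∫_{0}^{3} (2*s**2) cos(pi*s) ds = (-12/pi**2) - (0) = -12/pi**2.
Hence a_3 = (2/3)·(-12/pi**2) = -8/pi**2.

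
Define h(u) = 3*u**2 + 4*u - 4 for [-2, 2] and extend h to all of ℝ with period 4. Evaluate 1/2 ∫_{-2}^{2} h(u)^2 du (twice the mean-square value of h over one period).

1/2 ∫_{-2}^{2} h(u)^2 du = 1/2 · (2048/15) = 1024/15.

1024/15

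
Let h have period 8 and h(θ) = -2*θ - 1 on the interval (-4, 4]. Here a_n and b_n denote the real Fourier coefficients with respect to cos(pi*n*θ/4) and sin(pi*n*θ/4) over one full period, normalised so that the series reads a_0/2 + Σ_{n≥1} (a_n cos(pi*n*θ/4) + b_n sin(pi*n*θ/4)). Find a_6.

0

a_6 = 1/4 ∫_{-4}^{4} h(θ) cos(3*pi*θ/2) dθ.
Integrating by parts (boundary term plus one more integral), an antiderivative of (-2*θ - 1) cos(3*pi*θ/2) is -4*θ*sin(3*pi*θ/2)/(3*pi) - 2*sin(3*pi*θ/2)/(3*pi) - 8*cos(3*pi*θ/2)/(9*pi**2); evaluating from -4 to 4: ∫_{-4}^{4} (-2*θ - 1) cos(3*pi*θ/2) dθ = (-8/(9*pi**2)) - (-8/(9*pi**2)) = 0.
Hence a_6 = (1/4)·(0) = 0.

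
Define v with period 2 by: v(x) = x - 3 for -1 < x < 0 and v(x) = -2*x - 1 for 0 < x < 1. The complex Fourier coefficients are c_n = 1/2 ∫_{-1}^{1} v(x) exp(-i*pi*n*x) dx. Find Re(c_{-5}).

Since v is real-valued, Re(c_{-5}) = 1/2 ∫_{-1}^{1} v(x) cos(-5*pi*x) dx = a_{5}/2.
Split the integral at the breakpoints.
Integrating by parts (boundary term plus one more integral), an antiderivative of (x - 3) cos(-5*pi*x) is x*sin(5*pi*x)/(5*pi) - 3*sin(5*pi*x)/(5*pi) + cos(5*pi*x)/(25*pi**2); evaluating from -1 to 0: ∫_{-1}^{0} (x - 3) cos(-5*pi*x) dx = (1/(25*pi**2)) - (-1/(25*pi**2)) = 2/(25*pi**2).
Integrating by parts (boundary term plus one more integral), an antiderivative of (-2*x - 1) cos(-5*pi*x) is -2*x*sin(5*pi*x)/(5*pi) - sin(5*pi*x)/(5*pi) - 2*cos(5*pi*x)/(25*pi**2); evaluating from 0 to 1: ∫_{0}^{1} (-2*x - 1) cos(-5*pi*x) dx = (2/(25*pi**2)) - (-2/(25*pi**2)) = 4/(25*pi**2).
So ∫_{-1}^{1} v(x) cos(-5*pi*x) dx = 6/(25*pi**2).
Hence Re(c_{-5}) = (1/2)·(6/(25*pi**2)) = 3/(25*pi**2).

3/(25*pi**2)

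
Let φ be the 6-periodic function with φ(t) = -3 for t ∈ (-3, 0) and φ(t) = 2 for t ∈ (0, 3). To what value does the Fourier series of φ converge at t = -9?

-1/2

t = -9 differs from t = 3 by -2 full period(s), and the series is 6-periodic.
At t = 3 the one-sided limits are φ(3^-) = 2 and φ(3^+) = -3.
By Dirichlet's theorem the series converges to their average, [(2) + (-3)]/2 = -1/2.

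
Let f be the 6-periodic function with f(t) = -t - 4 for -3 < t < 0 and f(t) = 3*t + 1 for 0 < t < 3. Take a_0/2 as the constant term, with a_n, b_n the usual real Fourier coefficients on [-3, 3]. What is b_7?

b_7 = 1/3 ∫_{-3}^{3} f(t) sin(7*pi*t/3) dt.
Split the integral at the breakpoints.
Integrating by parts (boundary term plus one more integral), an antiderivative of (-t - 4) sin(7*pi*t/3) is 3*t*cos(7*pi*t/3)/(7*pi) - 9*sin(7*pi*t/3)/(49*pi**2) + 12*cos(7*pi*t/3)/(7*pi); evaluating from -3 to 0: ∫_{-3}^{0} (-t - 4) sin(7*pi*t/3) dt = (12/(7*pi)) - (-3/(7*pi)) = 15/(7*pi).
Integrating by parts (boundary term plus one more integral), an antiderivative of (3*t + 1) sin(7*pi*t/3) is -9*t*cos(7*pi*t/3)/(7*pi) + 27*sin(7*pi*t/3)/(49*pi**2) - 3*cos(7*pi*t/3)/(7*pi); evaluating from 0 to 3: ∫_{0}^{3} (3*t + 1) sin(7*pi*t/3) dt = (30/(7*pi)) - (-3/(7*pi)) = 33/(7*pi).
Summing the pieces and multiplying by (1/3) gives b_7 = 16/(7*pi).

16/(7*pi)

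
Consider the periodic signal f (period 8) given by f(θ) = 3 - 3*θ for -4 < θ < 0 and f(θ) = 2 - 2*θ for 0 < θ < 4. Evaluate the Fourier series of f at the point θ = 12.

9/2

θ = 12 differs from θ = 4 by 1 full period(s), and the series is 8-periodic.
At θ = 4 the one-sided limits are f(4^-) = -6 and f(4^+) = 15.
By Dirichlet's theorem the series converges to their average, [(-6) + (15)]/2 = 9/2.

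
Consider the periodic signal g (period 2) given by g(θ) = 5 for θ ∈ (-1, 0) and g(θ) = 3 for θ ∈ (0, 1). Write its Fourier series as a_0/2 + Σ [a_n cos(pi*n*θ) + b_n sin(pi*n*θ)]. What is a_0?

a_0 = ∫_{-1}^{1} g(θ) dθ = 8.

8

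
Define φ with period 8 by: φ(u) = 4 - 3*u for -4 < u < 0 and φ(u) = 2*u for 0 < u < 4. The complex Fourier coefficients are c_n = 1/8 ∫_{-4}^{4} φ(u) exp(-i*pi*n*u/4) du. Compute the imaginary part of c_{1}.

Since φ is real-valued, Im(c_{1}) = -1/8 ∫_{-4}^{4} φ(u) sin(pi*u/4) du = -b_{1}/2.
Split the integral at the breakpoints.
Integrating by parts (boundary term plus one more integral), an antiderivative of (4 - 3*u) sin(pi*u/4) is 12*u*cos(pi*u/4)/pi - 48*sin(pi*u/4)/pi**2 - 16*cos(pi*u/4)/pi; evaluating from -4 to 0: ∫_{-4}^{0} (4 - 3*u) sin(pi*u/4) du = (-16/pi) - (64/pi) = -80/pi.
Integrating by parts (boundary term plus one more integral), an antiderivative of (2*u) sin(pi*u/4) is -8*u*cos(pi*u/4)/pi + 32*sin(pi*u/4)/pi**2; evaluating from 0 to 4: ∫_{0}^{4} (2*u) sin(pi*u/4) du = (32/pi) - (0) = 32/pi.
So ∫_{-4}^{4} φ(u) sin(pi*u/4) du = -48/pi.
Hence Im(c_{1}) = (-1/8)·(-48/pi) = 6/pi.

6/pi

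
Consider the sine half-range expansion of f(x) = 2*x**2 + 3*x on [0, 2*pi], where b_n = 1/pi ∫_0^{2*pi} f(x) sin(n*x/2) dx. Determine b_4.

b_4 = 1/pi ∫_0^{2*pi} (2*x**2 + 3*x) sin(2*x) dx.
Integrating by parts twice (tabular method), an antiderivative of (2*x**2 + 3*x) sin(2*x) is -x**2*cos(2*x) + x*sin(2*x) - 3*x*cos(2*x)/2 + 3*sin(2*x)/4 + cos(2*x)/2; evaluating from 0 to 2*pi: ∫_{0}^{2*pi} (2*x**2 + 3*x) sin(2*x) dx = (-4*pi**2 - 3*pi + 1/2) - (1/2) = -pi*(3 + 4*pi).
Hence b_4 = (1/pi)·(-pi*(3 + 4*pi)) = -4*pi - 3.

-4*pi - 3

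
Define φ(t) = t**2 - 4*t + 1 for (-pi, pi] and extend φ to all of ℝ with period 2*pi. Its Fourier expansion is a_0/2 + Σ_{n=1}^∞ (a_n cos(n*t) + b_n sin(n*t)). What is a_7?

-4/49

a_7 = 1/pi ∫_{-pi}^{pi} φ(t) cos(7*t) dt.
Integrating by parts twice (tabular method), an antiderivative of (t**2 - 4*t + 1) cos(7*t) is t**2*sin(7*t)/7 - 4*t*sin(7*t)/7 + 2*t*cos(7*t)/49 + 47*sin(7*t)/343 - 4*cos(7*t)/49; evaluating from -pi to pi: ∫_{-pi}^{pi} (t**2 - 4*t + 1) cos(7*t) dt = (4/49 - 2*pi/49) - (4/49 + 2*pi/49) = -4*pi/49.
Hence a_7 = (1/pi)·(-4*pi/49) = -4/49.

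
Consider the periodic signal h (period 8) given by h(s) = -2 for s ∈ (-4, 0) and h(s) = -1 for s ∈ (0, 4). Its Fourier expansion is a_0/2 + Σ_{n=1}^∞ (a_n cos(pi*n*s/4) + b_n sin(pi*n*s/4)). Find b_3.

2/(3*pi)

b_3 = 1/4 ∫_{-4}^{4} h(s) sin(3*pi*s/4) ds.
Split the integral at the breakpoints.
Directly, an antiderivative of (-2) sin(3*pi*s/4) is 8*cos(3*pi*s/4)/(3*pi); evaluating from -4 to 0: ∫_{-4}^{0} (-2) sin(3*pi*s/4) ds = (8/(3*pi)) - (-8/(3*pi)) = 16/(3*pi).
Directly, an antiderivative of (-1) sin(3*pi*s/4) is 4*cos(3*pi*s/4)/(3*pi); evaluating from 0 to 4: ∫_{0}^{4} (-1) sin(3*pi*s/4) ds = (-4/(3*pi)) - (4/(3*pi)) = -8/(3*pi).
Summing the pieces and multiplying by (1/4) gives b_3 = 2/(3*pi).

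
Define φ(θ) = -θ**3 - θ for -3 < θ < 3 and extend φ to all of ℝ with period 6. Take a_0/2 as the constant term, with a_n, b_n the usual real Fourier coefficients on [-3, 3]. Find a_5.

a_5 = 1/3 ∫_{-3}^{3} φ(θ) cos(5*pi*θ/3) dθ.
φ is odd and cos(5*pi*θ/3) is even, so the integrand is odd over a symmetric interval and the integral vanishes.

0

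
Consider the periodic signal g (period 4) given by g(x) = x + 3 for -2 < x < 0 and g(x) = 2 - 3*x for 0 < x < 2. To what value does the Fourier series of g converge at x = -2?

At x = -2 the one-sided limits are g(-2^-) = -4 and g(-2^+) = 1.
By Dirichlet's theorem the series converges to their average, [(-4) + (1)]/2 = -3/2.

-3/2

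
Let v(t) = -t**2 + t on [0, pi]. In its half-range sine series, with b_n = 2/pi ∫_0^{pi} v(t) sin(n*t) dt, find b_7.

2*(-49*pi**2 + 4 + 49*pi)/(343*pi)

b_7 = 2/pi ∫_0^{pi} (-t**2 + t) sin(7*t) dt.
Integrating by parts twice (tabular method), an antiderivative of (-t**2 + t) sin(7*t) is t**2*cos(7*t)/7 - 2*t*sin(7*t)/49 - t*cos(7*t)/7 + sin(7*t)/49 - 2*cos(7*t)/343; evaluating from 0 to pi: ∫_{0}^{pi} (-t**2 + t) sin(7*t) dt = (-pi**2/7 + 2/343 + pi/7) - (-2/343) = -pi**2/7 + 4/343 + pi/7.
Hence b_7 = (2/pi)·(-pi**2/7 + 4/343 + pi/7) = 2*(-49*pi**2 + 4 + 49*pi)/(343*pi).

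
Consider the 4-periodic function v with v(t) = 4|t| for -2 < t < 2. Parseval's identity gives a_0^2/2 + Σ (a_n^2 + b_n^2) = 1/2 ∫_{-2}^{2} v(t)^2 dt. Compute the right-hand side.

1/2 ∫_{-2}^{2} v(t)^2 dt = 1/2 · (256/3) = 128/3.

128/3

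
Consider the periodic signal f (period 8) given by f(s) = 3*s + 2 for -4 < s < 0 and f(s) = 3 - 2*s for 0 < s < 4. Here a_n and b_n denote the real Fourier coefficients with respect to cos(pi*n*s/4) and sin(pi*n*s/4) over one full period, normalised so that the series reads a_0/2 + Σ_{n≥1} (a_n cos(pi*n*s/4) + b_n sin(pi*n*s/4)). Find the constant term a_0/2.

a_0 = 1/4 ∫_{-4}^{4} f(s) ds = 1/4 · (-20) = -5.
So the constant term a_0/2 = -5/2.

-5/2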